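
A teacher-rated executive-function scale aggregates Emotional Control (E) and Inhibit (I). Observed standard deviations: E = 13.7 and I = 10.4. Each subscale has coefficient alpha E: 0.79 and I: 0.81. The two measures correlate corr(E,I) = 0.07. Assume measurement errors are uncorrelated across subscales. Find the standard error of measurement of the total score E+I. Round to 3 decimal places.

7.744

Var(total) = 295.85 + 19.9472 = 315.797.
True-score variance = 235.885 + 19.9472 = 255.832, so reliability = 0.8101.
Error variance = 315.797 − 255.832 = 59.9653; SEM = √59.9653 = 7.744.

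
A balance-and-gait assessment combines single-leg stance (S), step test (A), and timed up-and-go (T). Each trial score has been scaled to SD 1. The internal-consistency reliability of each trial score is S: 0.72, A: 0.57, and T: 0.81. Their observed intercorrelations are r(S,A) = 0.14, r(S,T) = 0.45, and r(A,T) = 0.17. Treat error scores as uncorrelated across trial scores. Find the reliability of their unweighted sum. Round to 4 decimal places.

Var(S+A+T) = 3 + 2·[0.14 + 0.45 + 0.17] = 3 + 1.52 = 4.52.
With uncorrelated errors the cross-covariances are all true-score covariance, so they carry over unchanged; only the diagonal terms shrink to ρᵢσᵢ².
True-score variance = [0.72 + 0.57 + 0.81] + 1.52 = 2.1 + 1.52 = 3.62.
Reliability = 3.62 / 4.52 = 0.8009.

0.8009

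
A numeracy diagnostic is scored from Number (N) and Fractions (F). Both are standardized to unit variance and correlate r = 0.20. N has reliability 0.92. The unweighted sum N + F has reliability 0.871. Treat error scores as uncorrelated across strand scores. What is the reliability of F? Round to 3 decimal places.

Var(N+F) = 2 + 2·0.20 = 2.400.
True-score variance = ρ_N + ρ_F + 2·0.20, so 0.871 = (0.92 + ρ_F + 0.40) / 2.400.
ρ_F = 0.871·2.400 − 0.92 − 0.40 = 0.770.

0.770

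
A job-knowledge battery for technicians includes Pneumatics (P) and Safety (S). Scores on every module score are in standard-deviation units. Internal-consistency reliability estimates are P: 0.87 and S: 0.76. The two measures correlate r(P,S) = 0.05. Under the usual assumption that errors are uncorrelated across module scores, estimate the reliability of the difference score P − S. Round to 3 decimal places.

0.805

Var(P−S) = 1 + 1 − 2·0.05 = 2 − 0.1 = 1.9.
Under uncorrelated errors the observed covariances equal the true-score covariances, so only the own-variance terms attenuate.
True-score variance = [0.87 + 0.76] − 0.1 = 1.63 − 0.1 = 1.53.
Reliability = 1.53 / 1.9 = 0.805.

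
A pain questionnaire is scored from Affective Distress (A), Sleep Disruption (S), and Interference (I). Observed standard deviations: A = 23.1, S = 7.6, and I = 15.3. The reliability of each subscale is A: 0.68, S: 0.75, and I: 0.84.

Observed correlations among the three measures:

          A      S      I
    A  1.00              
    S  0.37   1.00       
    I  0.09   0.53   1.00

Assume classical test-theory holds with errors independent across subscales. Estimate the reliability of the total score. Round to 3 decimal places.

0.805

Var(A+S+I) = 23.1² + 7.6² + 15.3² + 2·[23.1·7.6·0.37 + 23.1·15.3·0.09 + 7.6·15.3·0.53] = 825.46 + 316.789 = 1142.25.
Under uncorrelated errors the observed covariances equal the true-score covariances, so only the own-variance terms attenuate.
True-score variance = [23.1²·0.68 + 7.6²·0.75 + 15.3²·0.84] + 316.789 = 602.81 + 316.789 = 919.599.
Reliability = 919.599 / 1142.25 = 0.805.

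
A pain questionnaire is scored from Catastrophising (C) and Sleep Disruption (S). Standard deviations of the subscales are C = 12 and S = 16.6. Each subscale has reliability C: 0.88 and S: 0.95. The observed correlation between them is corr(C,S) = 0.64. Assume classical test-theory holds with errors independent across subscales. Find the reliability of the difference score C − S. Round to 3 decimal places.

Var(C−S) = 12² + 16.6² − 2·12·16.6·0.64 = 419.56 − 254.976 = 164.584.
Because errors are independent across components, Cov(Tᵢ,Tⱼ) = Cov(Xᵢ,Xⱼ); the off-diagonal part of the true-score variance is the same as above.
True-score variance = [12²·0.88 + 16.6²·0.95] − 254.976 = 388.502 − 254.976 = 133.526.
Reliability = 133.526 / 164.584 = 0.811.

0.811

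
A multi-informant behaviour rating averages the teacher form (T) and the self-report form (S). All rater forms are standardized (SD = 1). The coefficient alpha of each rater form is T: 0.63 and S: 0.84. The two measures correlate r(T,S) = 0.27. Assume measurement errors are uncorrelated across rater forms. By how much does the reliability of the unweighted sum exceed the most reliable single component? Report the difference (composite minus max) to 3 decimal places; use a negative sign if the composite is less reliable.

-0.049

Var(sum) = 2 + 0.54 = 2.54; true-score variance = 1.47 + 0.54 = 2.01; composite reliability = 0.7913.
Max component reliability = 0.8400.
Difference = 0.7913 − 0.8400 = -0.049.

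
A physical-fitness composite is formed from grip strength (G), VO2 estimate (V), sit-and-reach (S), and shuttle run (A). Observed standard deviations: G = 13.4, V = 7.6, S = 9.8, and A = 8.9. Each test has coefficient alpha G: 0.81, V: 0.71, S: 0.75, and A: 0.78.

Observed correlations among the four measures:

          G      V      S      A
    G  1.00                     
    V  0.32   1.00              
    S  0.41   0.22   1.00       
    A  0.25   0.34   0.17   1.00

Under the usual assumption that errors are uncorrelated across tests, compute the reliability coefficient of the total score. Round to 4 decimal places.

0.8775

Var(G+V+S+A) = 13.4² + 7.6² + 9.8² + 8.9² + 2·[13.4·7.6·0.32 + 13.4·9.8·0.41 + 13.4·8.9·0.25 + 7.6·9.8·0.22 + 7.6·8.9·0.34 + 9.8·8.9·0.17] = 412.57 + 340.911 = 753.481.
With uncorrelated errors the cross-covariances are all true-score covariance, so they carry over unchanged; only the diagonal terms shrink to ρᵢσᵢ².
True-score variance = [13.4²·0.81 + 7.6²·0.71 + 9.8²·0.75 + 8.9²·0.78] + 340.911 = 320.267 + 340.911 = 661.178.
Reliability = 661.178 / 753.481 = 0.8775.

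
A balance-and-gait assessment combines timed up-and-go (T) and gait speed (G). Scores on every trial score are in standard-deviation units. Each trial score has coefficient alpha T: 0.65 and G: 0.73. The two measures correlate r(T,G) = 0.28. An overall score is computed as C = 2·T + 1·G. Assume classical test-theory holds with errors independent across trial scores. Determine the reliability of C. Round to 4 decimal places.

0.7271

Var(C) = 2² + 1 + 2·[2·0.28] = 5 + 1.12 = 6.12.
Because errors are independent across components, Cov(Tᵢ,Tⱼ) = Cov(Xᵢ,Xⱼ); the off-diagonal part of the true-score variance is the same as above.
True-score variance = [2²·0.65 + 0.73] + 1.12 = 3.33 + 1.12 = 4.45.
Reliability = 4.45 / 6.12 = 0.7271.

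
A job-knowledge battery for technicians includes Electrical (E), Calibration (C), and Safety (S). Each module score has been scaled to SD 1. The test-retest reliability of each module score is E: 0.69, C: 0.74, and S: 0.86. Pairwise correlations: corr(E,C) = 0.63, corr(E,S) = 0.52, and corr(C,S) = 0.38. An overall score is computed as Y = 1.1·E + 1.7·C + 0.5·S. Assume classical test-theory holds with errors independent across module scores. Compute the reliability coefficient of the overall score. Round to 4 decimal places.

Var(Y) = 1.1² + 1.7² + 0.5² + 2·[1.87·0.63 + 0.55·0.52 + 0.85·0.38] = 4.35 + 3.5742 = 7.9242.
Because errors are independent across components, Cov(Tᵢ,Tⱼ) = Cov(Xᵢ,Xⱼ); the off-diagonal part of the true-score variance is the same as above.
True-score variance = [1.1²·0.69 + 1.7²·0.74 + 0.5²·0.86] + 3.5742 = 3.1885 + 3.5742 = 6.7627.
Reliability = 6.7627 / 7.9242 = 0.8534.

0.8534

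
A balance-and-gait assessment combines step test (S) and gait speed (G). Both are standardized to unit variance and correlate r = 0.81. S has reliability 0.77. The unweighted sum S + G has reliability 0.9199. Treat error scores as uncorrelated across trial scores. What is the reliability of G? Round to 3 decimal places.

Var(S+G) = 2 + 2·0.81 = 3.620.
True-score variance = ρ_S + ρ_G + 2·0.81, so 0.9199 = (0.77 + ρ_G + 1.62) / 3.620.
ρ_G = 0.9199·3.620 − 0.77 − 1.62 = 0.940.

0.940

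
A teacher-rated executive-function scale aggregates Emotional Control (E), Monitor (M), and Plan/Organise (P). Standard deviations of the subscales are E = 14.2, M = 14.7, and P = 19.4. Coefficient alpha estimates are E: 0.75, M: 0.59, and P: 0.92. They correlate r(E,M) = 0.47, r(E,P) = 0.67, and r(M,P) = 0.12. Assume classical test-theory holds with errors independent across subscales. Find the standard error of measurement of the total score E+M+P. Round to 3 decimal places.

Var(total) = 794.09 + 633.802 = 1427.89.
True-score variance = 624.974 + 633.802 = 1258.78, so reliability = 0.8816.
Error variance = 1427.89 − 1258.78 = 169.116; SEM = √169.116 = 13.004.

13.004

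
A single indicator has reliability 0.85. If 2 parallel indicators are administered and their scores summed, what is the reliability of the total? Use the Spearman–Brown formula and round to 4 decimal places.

0.9189

ρ_k = kρ / (1 + (k−1)ρ) = 2·0.85 / (1 + 1·0.85) = 1.700 / 1.850 = 0.9189.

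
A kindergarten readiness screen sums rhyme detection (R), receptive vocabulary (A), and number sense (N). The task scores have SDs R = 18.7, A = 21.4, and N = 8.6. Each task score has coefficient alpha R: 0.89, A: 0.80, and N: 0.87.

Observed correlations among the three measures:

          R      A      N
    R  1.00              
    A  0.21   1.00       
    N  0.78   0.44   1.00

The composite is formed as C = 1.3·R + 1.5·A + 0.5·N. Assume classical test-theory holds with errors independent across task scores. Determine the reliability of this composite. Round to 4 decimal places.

Var(C) = 1.3²·18.7² + 1.5²·21.4² + 0.5²·8.6² + 2·[1.95·18.7·21.4·0.21 + 0.65·18.7·8.6·0.78 + 0.75·21.4·8.6·0.44] = 1639.88 + 612.285 = 2252.16.
Under uncorrelated errors the observed covariances equal the true-score covariances, so only the own-variance terms attenuate.
True-score variance = [1.3²·18.7²·0.89 + 1.5²·21.4²·0.80 + 0.5²·8.6²·0.87] + 612.285 = 1366.38 + 612.285 = 1978.67.
Reliability = 1978.67 / 2252.16 = 0.8786.

0.8786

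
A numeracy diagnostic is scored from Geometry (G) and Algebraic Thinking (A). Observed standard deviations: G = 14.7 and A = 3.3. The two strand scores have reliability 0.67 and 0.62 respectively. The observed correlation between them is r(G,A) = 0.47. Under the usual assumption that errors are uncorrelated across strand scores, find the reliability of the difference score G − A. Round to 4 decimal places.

Var(G−A) = 14.7² + 3.3² − 2·14.7·3.3·0.47 = 226.98 − 45.5994 = 181.381.
Because errors are independent across components, Cov(Tᵢ,Tⱼ) = Cov(Xᵢ,Xⱼ); the off-diagonal part of the true-score variance is the same as above.
True-score variance = [14.7²·0.67 + 3.3²·0.62] − 45.5994 = 151.532 − 45.5994 = 105.933.
Reliability = 105.933 / 181.381 = 0.5840.

0.5840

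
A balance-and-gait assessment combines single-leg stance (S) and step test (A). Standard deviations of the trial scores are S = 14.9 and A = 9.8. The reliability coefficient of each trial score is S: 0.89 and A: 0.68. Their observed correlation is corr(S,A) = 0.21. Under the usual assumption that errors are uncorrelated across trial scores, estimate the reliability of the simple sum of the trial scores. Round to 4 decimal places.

Var(S+A) = 14.9² + 9.8² + 2·[14.9·9.8·0.21] = 318.05 + 61.3284 = 379.378.
Because errors are independent across components, Cov(Tᵢ,Tⱼ) = Cov(Xᵢ,Xⱼ); the off-diagonal part of the true-score variance is the same as above.
True-score variance = [14.9²·0.89 + 9.8²·0.68] + 61.3284 = 262.896 + 61.3284 = 324.225.
Reliability = 324.225 / 379.378 = 0.8546.

0.8546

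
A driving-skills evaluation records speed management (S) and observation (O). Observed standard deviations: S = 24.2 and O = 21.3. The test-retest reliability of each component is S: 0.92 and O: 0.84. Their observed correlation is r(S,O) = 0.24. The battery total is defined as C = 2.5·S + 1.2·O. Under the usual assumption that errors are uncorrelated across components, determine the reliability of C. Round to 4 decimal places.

Var(C) = 2.5²·24.2² + 1.2²·21.3² + 2·[3·24.2·21.3·0.24] = 4313.56 + 742.262 = 5055.83.
With uncorrelated errors the cross-covariances are all true-score covariance, so they carry over unchanged; only the diagonal terms shrink to ρᵢσᵢ².
True-score variance = [2.5²·24.2²·0.92 + 1.2²·21.3²·0.84] + 742.262 = 3916.21 + 742.262 = 4658.48.
Reliability = 4658.48 / 5055.83 = 0.9214.

0.9214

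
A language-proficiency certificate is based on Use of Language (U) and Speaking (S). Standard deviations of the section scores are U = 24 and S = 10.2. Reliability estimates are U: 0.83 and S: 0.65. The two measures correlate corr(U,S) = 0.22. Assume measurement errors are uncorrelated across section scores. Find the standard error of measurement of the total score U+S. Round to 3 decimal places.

Var(total) = 680.04 + 107.712 = 787.752.
True-score variance = 545.706 + 107.712 = 653.418, so reliability = 0.8295.
Error variance = 787.752 − 653.418 = 134.334; SEM = √134.334 = 11.590.

11.590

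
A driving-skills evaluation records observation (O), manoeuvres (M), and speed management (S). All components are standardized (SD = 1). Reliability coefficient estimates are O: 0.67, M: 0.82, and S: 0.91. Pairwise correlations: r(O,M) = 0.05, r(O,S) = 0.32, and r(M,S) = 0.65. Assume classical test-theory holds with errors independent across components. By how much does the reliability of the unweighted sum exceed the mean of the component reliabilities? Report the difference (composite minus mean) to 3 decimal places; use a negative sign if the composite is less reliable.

Var(sum) = 3 + 2.04 = 5.04; true-score variance = 2.4 + 2.04 = 4.44; composite reliability = 0.8810.
Mean component reliability = 0.8000.
Difference = 0.8810 − 0.8000 = 0.081.

0.081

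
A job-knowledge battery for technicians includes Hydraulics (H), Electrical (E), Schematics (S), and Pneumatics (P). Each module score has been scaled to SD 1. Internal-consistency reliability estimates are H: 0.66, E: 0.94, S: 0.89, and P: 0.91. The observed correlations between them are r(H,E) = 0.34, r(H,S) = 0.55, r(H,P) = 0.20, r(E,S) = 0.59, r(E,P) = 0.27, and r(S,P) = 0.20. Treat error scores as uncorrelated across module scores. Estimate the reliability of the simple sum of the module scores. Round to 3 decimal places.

0.928

Var(H+E+S+P) = 4 + 2·[0.34 + 0.55 + 0.20 + 0.59 + 0.27 + 0.20] = 4 + 4.3 = 8.3.
Because errors are independent across components, Cov(Tᵢ,Tⱼ) = Cov(Xᵢ,Xⱼ); the off-diagonal part of the true-score variance is the same as above.
True-score variance = [0.66 + 0.94 + 0.89 + 0.91] + 4.3 = 3.4 + 4.3 = 7.7.
Reliability = 7.7 / 8.3 = 0.928.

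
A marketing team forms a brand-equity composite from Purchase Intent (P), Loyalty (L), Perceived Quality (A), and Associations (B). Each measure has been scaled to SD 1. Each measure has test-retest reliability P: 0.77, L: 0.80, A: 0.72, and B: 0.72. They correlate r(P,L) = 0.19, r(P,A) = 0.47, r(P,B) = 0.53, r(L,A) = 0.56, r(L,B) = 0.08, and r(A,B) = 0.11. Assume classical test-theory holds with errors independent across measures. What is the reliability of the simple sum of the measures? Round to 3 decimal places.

Var(P+L+A+B) = 4 + 2·[0.19 + 0.47 + 0.53 + 0.56 + 0.08 + 0.11] = 4 + 3.88 = 7.88.
With uncorrelated errors the cross-covariances are all true-score covariance, so they carry over unchanged; only the diagonal terms shrink to ρᵢσᵢ².
True-score variance = [0.77 + 0.80 + 0.72 + 0.72] + 3.88 = 3.01 + 3.88 = 6.89.
Reliability = 6.89 / 7.88 = 0.874.

0.874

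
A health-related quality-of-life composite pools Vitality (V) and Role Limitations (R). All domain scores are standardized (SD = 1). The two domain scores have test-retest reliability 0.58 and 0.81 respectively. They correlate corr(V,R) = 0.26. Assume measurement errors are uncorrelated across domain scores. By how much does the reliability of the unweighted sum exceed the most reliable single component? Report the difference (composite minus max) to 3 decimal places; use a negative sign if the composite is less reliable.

-0.052

Var(sum) = 2 + 0.52 = 2.52; true-score variance = 1.39 + 0.52 = 1.91; composite reliability = 0.7579.
Max component reliability = 0.8100.
Difference = 0.7579 − 0.8100 = -0.052.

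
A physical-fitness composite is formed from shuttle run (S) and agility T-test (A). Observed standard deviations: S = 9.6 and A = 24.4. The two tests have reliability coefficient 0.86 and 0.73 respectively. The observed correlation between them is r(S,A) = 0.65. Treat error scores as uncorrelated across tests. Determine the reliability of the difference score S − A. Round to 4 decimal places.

0.5466

Var(S−A) = 9.6² + 24.4² − 2·9.6·24.4·0.65 = 687.52 − 304.512 = 383.008.
Under uncorrelated errors the observed covariances equal the true-score covariances, so only the own-variance terms attenuate.
True-score variance = [9.6²·0.86 + 24.4²·0.73] − 304.512 = 513.87 − 304.512 = 209.358.
Reliability = 209.358 / 383.008 = 0.5466.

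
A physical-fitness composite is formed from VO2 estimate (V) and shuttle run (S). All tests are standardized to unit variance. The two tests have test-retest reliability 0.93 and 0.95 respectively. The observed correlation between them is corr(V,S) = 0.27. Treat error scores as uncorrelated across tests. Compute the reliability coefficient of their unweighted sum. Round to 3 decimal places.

Var(V+S) = 2 + 2·[0.27] = 2 + 0.54 = 2.54.
Because errors are independent across components, Cov(Tᵢ,Tⱼ) = Cov(Xᵢ,Xⱼ); the off-diagonal part of the true-score variance is the same as above.
True-score variance = [0.93 + 0.95] + 0.54 = 1.88 + 0.54 = 2.42.
Reliability = 2.42 / 2.54 = 0.953.

0.953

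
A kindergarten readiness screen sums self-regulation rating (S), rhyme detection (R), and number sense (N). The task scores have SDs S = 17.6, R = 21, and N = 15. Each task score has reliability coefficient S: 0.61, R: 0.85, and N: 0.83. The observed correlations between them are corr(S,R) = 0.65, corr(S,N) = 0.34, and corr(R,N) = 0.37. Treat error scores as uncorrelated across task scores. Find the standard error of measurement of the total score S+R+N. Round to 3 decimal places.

Var(total) = 975.76 + 893.1 = 1868.86.
True-score variance = 750.554 + 893.1 = 1643.65, so reliability = 0.8795.
Error variance = 1868.86 − 1643.65 = 225.206; SEM = √225.206 = 15.007.

15.007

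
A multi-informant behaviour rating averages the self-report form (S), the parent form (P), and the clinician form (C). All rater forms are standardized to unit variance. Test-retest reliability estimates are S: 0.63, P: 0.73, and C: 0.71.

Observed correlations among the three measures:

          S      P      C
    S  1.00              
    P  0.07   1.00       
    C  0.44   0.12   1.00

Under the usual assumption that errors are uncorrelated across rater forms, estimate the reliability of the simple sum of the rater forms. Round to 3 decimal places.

0.782

Var(S+P+C) = 3 + 2·[0.07 + 0.44 + 0.12] = 3 + 1.26 = 4.26.
With uncorrelated errors the cross-covariances are all true-score covariance, so they carry over unchanged; only the diagonal terms shrink to ρᵢσᵢ².
True-score variance = [0.63 + 0.73 + 0.71] + 1.26 = 2.07 + 1.26 = 3.33.
Reliability = 3.33 / 4.26 = 0.782.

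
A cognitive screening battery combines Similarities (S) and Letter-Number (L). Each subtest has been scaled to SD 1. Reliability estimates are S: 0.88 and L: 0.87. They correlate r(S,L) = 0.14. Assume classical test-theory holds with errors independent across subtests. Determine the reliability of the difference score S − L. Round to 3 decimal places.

0.855

Var(S−L) = 1 + 1 − 2·0.14 = 2 − 0.28 = 1.72.
Because errors are independent across components, Cov(Tᵢ,Tⱼ) = Cov(Xᵢ,Xⱼ); the off-diagonal part of the true-score variance is the same as above.
True-score variance = [0.88 + 0.87] − 0.28 = 1.75 − 0.28 = 1.47.
Reliability = 1.47 / 1.72 = 0.855.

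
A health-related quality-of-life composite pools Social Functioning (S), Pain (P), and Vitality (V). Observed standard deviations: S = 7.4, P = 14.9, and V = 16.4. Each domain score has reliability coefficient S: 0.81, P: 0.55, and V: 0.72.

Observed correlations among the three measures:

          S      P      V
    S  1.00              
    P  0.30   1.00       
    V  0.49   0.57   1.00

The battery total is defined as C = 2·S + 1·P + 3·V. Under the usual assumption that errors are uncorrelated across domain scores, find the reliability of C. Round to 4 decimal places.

0.8197

Var(C) = 2²·7.4² + 14.9² + 3²·16.4² + 2·[2·7.4·14.9·0.30 + 6·7.4·16.4·0.49 + 3·14.9·16.4·0.57] = 2861.69 + 1681.62 = 4543.31.
Because errors are independent across components, Cov(Tᵢ,Tⱼ) = Cov(Xᵢ,Xⱼ); the off-diagonal part of the true-score variance is the same as above.
True-score variance = [2²·7.4²·0.81 + 14.9²·0.55 + 3²·16.4²·0.72] + 1681.62 = 2042.39 + 1681.62 = 3724.01.
Reliability = 3724.01 / 4543.31 = 0.8197.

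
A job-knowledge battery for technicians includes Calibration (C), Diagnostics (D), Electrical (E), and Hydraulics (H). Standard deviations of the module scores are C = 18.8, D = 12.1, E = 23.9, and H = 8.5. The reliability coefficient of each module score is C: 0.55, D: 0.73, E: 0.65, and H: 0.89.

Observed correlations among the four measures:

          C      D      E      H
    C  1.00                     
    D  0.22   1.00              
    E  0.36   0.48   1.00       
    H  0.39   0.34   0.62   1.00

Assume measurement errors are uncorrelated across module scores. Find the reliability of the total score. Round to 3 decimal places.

0.823

Var(C+D+E+H) = 18.8² + 12.1² + 23.9² + 8.5² + 2·[18.8·12.1·0.22 + 18.8·23.9·0.36 + 18.8·8.5·0.39 + 12.1·23.9·0.48 + 12.1·8.5·0.34 + 23.9·8.5·0.62] = 1143.31 + 1147.71 = 2291.02.
With uncorrelated errors the cross-covariances are all true-score covariance, so they carry over unchanged; only the diagonal terms shrink to ρᵢσᵢ².
True-score variance = [18.8²·0.55 + 12.1²·0.73 + 23.9²·0.65 + 8.5²·0.89] + 1147.71 = 736.86 + 1147.71 = 1884.57.
Reliability = 1884.57 / 2291.02 = 0.823.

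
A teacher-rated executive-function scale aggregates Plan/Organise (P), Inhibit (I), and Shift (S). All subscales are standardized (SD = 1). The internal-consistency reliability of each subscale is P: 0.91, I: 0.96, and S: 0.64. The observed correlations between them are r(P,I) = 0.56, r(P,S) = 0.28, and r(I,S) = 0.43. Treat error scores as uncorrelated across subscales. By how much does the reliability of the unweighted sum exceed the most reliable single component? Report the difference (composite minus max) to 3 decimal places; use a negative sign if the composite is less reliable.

Var(sum) = 3 + 2.54 = 5.54; true-score variance = 2.51 + 2.54 = 5.05; composite reliability = 0.9116.
Max component reliability = 0.9600.
Difference = 0.9116 − 0.9600 = -0.048.

-0.048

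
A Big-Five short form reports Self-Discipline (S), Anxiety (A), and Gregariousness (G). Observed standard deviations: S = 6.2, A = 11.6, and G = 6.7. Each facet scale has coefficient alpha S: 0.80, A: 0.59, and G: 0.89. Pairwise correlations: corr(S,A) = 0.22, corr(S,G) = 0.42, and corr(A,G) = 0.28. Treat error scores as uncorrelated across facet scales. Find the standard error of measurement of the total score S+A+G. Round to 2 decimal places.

8.23

Var(total) = 217.89 + 110.062 = 327.952.
True-score variance = 150.095 + 110.062 = 260.156, so reliability = 0.7933.
Error variance = 327.952 − 260.156 = 67.7955; SEM = √67.7955 = 8.23.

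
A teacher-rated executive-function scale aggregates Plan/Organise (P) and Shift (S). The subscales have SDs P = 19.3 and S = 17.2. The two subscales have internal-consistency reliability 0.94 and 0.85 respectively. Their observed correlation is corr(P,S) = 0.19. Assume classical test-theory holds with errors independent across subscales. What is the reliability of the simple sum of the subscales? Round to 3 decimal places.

0.916

Var(P+S) = 19.3² + 17.2² + 2·[19.3·17.2·0.19] = 668.33 + 126.145 = 794.475.
Under uncorrelated errors the observed covariances equal the true-score covariances, so only the own-variance terms attenuate.
True-score variance = [19.3²·0.94 + 17.2²·0.85] + 126.145 = 601.605 + 126.145 = 727.749.
Reliability = 727.749 / 794.475 = 0.916.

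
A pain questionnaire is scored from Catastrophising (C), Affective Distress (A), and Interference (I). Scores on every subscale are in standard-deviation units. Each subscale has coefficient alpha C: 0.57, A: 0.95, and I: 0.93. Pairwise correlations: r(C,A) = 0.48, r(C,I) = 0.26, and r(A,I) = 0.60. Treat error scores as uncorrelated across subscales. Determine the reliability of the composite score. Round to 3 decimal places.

0.903

Var(C+A+I) = 3 + 2·[0.48 + 0.26 + 0.60] = 3 + 2.68 = 5.68.
With uncorrelated errors the cross-covariances are all true-score covariance, so they carry over unchanged; only the diagonal terms shrink to ρᵢσᵢ².
True-score variance = [0.57 + 0.95 + 0.93] + 2.68 = 2.45 + 2.68 = 5.13.
Reliability = 5.13 / 5.68 = 0.903.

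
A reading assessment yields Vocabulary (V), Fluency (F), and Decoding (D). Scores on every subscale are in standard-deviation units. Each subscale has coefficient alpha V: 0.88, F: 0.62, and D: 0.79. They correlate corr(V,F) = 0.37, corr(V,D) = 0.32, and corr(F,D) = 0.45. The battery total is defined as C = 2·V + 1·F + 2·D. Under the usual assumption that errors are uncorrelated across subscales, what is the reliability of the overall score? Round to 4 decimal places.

0.8854

Var(C) = 2² + 1 + 2² + 2·[2·0.37 + 4·0.32 + 2·0.45] = 9 + 5.84 = 14.84.
With uncorrelated errors the cross-covariances are all true-score covariance, so they carry over unchanged; only the diagonal terms shrink to ρᵢσᵢ².
True-score variance = [2²·0.88 + 0.62 + 2²·0.79] + 5.84 = 7.3 + 5.84 = 13.14.
Reliability = 13.14 / 14.84 = 0.8854.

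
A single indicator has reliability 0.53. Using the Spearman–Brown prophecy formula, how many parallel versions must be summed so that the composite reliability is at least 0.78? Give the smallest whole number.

4

k ≥ ρ*(1−ρ₁)/(ρ₁(1−ρ*)) = 0.78·0.47 / (0.53·0.22) = 3.144.
Smallest integer k = 4.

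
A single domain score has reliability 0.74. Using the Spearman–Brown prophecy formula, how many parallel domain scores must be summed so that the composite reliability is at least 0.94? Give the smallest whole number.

6

k ≥ ρ*(1−ρ₁)/(ρ₁(1−ρ*)) = 0.94·0.26 / (0.74·0.06) = 5.505.
Smallest integer k = 6.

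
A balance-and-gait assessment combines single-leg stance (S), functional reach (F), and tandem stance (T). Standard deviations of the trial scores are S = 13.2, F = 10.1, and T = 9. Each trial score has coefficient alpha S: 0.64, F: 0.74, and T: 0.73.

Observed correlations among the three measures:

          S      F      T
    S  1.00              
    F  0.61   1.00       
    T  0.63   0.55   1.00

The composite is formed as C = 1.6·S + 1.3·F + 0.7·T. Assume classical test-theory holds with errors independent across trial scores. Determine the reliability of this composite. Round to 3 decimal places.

0.828

Var(C) = 1.6²·13.2² + 1.3²·10.1² + 0.7²·9² + 2·[2.08·13.2·10.1·0.61 + 1.12·13.2·9·0.63 + 0.91·10.1·9·0.55] = 658.141 + 596.954 = 1255.1.
Under uncorrelated errors the observed covariances equal the true-score covariances, so only the own-variance terms attenuate.
True-score variance = [1.6²·13.2²·0.64 + 1.3²·10.1²·0.74 + 0.7²·9²·0.73] + 596.954 = 442.022 + 596.954 = 1038.98.
Reliability = 1038.98 / 1255.1 = 0.828.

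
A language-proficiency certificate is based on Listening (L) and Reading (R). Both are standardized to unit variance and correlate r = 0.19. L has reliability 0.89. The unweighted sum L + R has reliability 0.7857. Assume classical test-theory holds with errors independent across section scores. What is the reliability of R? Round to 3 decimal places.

Var(L+R) = 2 + 2·0.19 = 2.380.
True-score variance = ρ_L + ρ_R + 2·0.19, so 0.7857 = (0.89 + ρ_R + 0.38) / 2.380.
ρ_R = 0.7857·2.380 − 0.89 − 0.38 = 0.600.

0.600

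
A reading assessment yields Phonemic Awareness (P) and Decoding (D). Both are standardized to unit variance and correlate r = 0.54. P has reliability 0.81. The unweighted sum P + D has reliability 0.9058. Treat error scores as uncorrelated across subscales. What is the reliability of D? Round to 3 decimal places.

Var(P+D) = 2 + 2·0.54 = 3.080.
True-score variance = ρ_P + ρ_D + 2·0.54, so 0.9058 = (0.81 + ρ_D + 1.08) / 3.080.
ρ_D = 0.9058·3.080 − 0.81 − 1.08 = 0.900.

0.900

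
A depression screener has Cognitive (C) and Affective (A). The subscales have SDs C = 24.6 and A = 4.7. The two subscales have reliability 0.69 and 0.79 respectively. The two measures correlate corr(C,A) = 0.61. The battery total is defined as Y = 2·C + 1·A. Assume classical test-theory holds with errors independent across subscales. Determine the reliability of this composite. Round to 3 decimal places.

0.723

Var(Y) = 2²·24.6² + 4.7² + 2·[2·24.6·4.7·0.61] = 2442.73 + 282.113 = 2724.84.
Under uncorrelated errors the observed covariances equal the true-score covariances, so only the own-variance terms attenuate.
True-score variance = [2²·24.6²·0.69 + 4.7²·0.79] + 282.113 = 1687.69 + 282.113 = 1969.81.
Reliability = 1969.81 / 2724.84 = 0.723.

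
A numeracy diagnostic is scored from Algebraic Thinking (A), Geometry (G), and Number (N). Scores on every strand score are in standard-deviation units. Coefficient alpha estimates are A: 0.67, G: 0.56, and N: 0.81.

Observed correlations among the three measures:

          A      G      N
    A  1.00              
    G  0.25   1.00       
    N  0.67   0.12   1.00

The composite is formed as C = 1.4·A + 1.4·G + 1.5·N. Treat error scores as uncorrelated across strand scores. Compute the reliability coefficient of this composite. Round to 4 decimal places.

0.8150

Var(C) = 1.4² + 1.4² + 1.5² + 2·[1.96·0.25 + 2.1·0.67 + 2.1·0.12] = 6.17 + 4.298 = 10.468.
With uncorrelated errors the cross-covariances are all true-score covariance, so they carry over unchanged; only the diagonal terms shrink to ρᵢσᵢ².
True-score variance = [1.4²·0.67 + 1.4²·0.56 + 1.5²·0.81] + 4.298 = 4.2333 + 4.298 = 8.5313.
Reliability = 8.5313 / 10.468 = 0.8150.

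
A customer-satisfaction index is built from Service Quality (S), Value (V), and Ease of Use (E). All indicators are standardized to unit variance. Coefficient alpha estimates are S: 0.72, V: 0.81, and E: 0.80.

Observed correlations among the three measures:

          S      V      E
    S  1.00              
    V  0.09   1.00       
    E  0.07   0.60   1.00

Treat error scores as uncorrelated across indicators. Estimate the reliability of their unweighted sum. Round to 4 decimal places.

Var(S+V+E) = 3 + 2·[0.09 + 0.07 + 0.60] = 3 + 1.52 = 4.52.
With uncorrelated errors the cross-covariances are all true-score covariance, so they carry over unchanged; only the diagonal terms shrink to ρᵢσᵢ².
True-score variance = [0.72 + 0.81 + 0.80] + 1.52 = 2.33 + 1.52 = 3.85.
Reliability = 3.85 / 4.52 = 0.8518.

0.8518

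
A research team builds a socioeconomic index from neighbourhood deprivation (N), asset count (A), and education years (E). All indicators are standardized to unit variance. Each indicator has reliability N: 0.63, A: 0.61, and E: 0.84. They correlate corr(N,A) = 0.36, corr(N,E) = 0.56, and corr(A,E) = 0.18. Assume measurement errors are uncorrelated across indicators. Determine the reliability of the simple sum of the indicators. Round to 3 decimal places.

Var(N+A+E) = 3 + 2·[0.36 + 0.56 + 0.18] = 3 + 2.2 = 5.2.
Under uncorrelated errors the observed covariances equal the true-score covariances, so only the own-variance terms attenuate.
True-score variance = [0.63 + 0.61 + 0.84] + 2.2 = 2.08 + 2.2 = 4.28.
Reliability = 4.28 / 5.2 = 0.823.

0.823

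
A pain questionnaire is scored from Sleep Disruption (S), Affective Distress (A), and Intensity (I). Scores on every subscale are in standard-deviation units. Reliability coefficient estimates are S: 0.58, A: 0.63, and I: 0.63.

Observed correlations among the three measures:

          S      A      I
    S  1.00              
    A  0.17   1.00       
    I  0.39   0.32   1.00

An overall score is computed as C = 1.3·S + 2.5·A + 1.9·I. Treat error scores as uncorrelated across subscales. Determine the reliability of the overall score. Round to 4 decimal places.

0.7527

Var(C) = 1.3² + 2.5² + 1.9² + 2·[3.25·0.17 + 2.47·0.39 + 4.75·0.32] = 11.55 + 6.0716 = 17.6216.
Because errors are independent across components, Cov(Tᵢ,Tⱼ) = Cov(Xᵢ,Xⱼ); the off-diagonal part of the true-score variance is the same as above.
True-score variance = [1.3²·0.58 + 2.5²·0.63 + 1.9²·0.63] + 6.0716 = 7.192 + 6.0716 = 13.2636.
Reliability = 13.2636 / 17.6216 = 0.7527.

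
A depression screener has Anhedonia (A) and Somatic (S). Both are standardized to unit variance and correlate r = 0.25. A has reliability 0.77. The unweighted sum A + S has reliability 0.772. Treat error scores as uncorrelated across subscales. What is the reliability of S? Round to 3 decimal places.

0.660

Var(A+S) = 2 + 2·0.25 = 2.500.
True-score variance = ρ_A + ρ_S + 2·0.25, so 0.772 = (0.77 + ρ_S + 0.50) / 2.500.
ρ_S = 0.772·2.500 − 0.77 − 0.50 = 0.660.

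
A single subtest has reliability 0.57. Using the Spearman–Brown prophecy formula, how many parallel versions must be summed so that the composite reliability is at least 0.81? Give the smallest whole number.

k ≥ ρ*(1−ρ₁)/(ρ₁(1−ρ*)) = 0.81·0.43 / (0.57·0.19) = 3.216.
Smallest integer k = 4.

4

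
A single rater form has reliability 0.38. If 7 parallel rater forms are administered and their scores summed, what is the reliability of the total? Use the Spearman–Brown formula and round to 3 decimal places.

0.811

ρ_k = kρ / (1 + (k−1)ρ) = 7·0.38 / (1 + 6·0.38) = 2.660 / 3.280 = 0.811.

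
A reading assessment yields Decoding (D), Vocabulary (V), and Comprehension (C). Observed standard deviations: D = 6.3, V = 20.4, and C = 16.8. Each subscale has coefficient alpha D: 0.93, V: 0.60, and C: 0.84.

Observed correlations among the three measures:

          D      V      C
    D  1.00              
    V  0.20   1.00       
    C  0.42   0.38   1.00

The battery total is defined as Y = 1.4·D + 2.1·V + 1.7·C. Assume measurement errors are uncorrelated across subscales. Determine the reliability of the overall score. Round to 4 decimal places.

Var(Y) = 1.4²·6.3² + 2.1²·20.4² + 1.7²·16.8² + 2·[2.94·6.3·20.4·0.20 + 2.38·6.3·16.8·0.42 + 3.57·20.4·16.8·0.38] = 2728.73 + 1292.6 = 4021.33.
With uncorrelated errors the cross-covariances are all true-score covariance, so they carry over unchanged; only the diagonal terms shrink to ρᵢσᵢ².
True-score variance = [1.4²·6.3²·0.93 + 2.1²·20.4²·0.60 + 1.7²·16.8²·0.84] + 1292.6 = 1858.67 + 1292.6 = 3151.27.
Reliability = 3151.27 / 4021.33 = 0.7836.

0.7836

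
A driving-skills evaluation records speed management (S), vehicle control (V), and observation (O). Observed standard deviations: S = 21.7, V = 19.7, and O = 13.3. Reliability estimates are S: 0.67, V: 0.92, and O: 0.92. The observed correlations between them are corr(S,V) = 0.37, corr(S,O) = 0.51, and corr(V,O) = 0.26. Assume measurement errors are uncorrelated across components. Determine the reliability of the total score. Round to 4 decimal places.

0.8875

Var(S+V+O) = 21.7² + 19.7² + 13.3² + 2·[21.7·19.7·0.37 + 21.7·13.3·0.51 + 19.7·13.3·0.26] = 1035.87 + 746.97 = 1782.84.
Under uncorrelated errors the observed covariances equal the true-score covariances, so only the own-variance terms attenuate.
True-score variance = [21.7²·0.67 + 19.7²·0.92 + 13.3²·0.92] + 746.97 = 835.278 + 746.97 = 1582.25.
Reliability = 1582.25 / 1782.84 = 0.8875.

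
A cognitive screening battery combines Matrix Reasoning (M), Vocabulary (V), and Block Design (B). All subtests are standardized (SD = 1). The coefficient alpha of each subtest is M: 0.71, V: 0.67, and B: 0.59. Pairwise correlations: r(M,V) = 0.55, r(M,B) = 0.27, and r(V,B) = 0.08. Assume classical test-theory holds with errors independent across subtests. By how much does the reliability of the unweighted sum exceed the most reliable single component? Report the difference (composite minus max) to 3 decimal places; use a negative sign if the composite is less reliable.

Var(sum) = 3 + 1.8 = 4.8; true-score variance = 1.97 + 1.8 = 3.77; composite reliability = 0.7854.
Max component reliability = 0.7100.
Difference = 0.7854 − 0.7100 = 0.075.

0.075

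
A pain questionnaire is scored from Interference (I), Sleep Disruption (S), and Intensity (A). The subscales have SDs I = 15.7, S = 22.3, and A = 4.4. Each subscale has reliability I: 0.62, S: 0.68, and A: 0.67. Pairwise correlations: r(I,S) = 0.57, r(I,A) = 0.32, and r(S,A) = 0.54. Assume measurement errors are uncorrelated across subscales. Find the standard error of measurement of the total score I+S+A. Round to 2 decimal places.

Var(total) = 763.14 + 549.306 = 1312.45.
True-score variance = 503.952 + 549.306 = 1053.26, so reliability = 0.8025.
Error variance = 1312.45 − 1053.26 = 259.188; SEM = √259.188 = 16.10.

16.10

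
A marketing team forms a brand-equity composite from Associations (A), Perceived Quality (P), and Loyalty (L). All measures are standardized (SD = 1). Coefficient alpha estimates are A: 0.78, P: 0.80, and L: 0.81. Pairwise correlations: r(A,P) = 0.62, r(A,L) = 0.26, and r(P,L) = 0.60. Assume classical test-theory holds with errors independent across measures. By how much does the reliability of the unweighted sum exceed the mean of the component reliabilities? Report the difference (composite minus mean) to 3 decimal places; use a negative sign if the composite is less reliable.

Var(sum) = 3 + 2.96 = 5.96; true-score variance = 2.39 + 2.96 = 5.35; composite reliability = 0.8977.
Mean component reliability = 0.7967.
Difference = 0.8977 − 0.7967 = 0.101.

0.101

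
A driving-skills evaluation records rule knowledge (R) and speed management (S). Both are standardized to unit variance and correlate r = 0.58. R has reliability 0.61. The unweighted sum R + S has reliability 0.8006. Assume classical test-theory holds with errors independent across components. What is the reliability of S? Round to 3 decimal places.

0.760

Var(R+S) = 2 + 2·0.58 = 3.160.
True-score variance = ρ_R + ρ_S + 2·0.58, so 0.8006 = (0.61 + ρ_S + 1.16) / 3.160.
ρ_S = 0.8006·3.160 − 0.61 − 1.16 = 0.760.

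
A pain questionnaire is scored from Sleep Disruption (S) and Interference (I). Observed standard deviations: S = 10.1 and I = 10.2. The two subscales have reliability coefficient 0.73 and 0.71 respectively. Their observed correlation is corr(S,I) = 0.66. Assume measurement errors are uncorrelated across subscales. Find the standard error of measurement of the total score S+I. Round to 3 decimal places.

Var(total) = 206.05 + 135.986 = 342.036.
True-score variance = 148.336 + 135.986 = 284.322, so reliability = 0.8313.
Error variance = 342.036 − 284.322 = 57.7143; SEM = √57.7143 = 7.597.

7.597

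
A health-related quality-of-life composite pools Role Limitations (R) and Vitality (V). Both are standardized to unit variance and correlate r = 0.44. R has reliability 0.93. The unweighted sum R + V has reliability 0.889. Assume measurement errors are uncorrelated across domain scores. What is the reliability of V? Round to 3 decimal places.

Var(R+V) = 2 + 2·0.44 = 2.880.
True-score variance = ρ_R + ρ_V + 2·0.44, so 0.889 = (0.93 + ρ_V + 0.88) / 2.880.
ρ_V = 0.889·2.880 − 0.93 − 0.88 = 0.750.

0.750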